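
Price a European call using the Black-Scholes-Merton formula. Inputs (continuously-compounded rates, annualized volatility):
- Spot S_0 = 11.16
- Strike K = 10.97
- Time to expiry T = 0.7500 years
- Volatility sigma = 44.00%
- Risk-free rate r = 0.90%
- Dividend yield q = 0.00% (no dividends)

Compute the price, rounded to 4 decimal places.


d1 = (ln(S/K) + (r - q + 0.5*sigma^2) * T) / (sigma * sqrt(T)) = 0.25330372
d2 = d1 - sigma * sqrt(T) = -0.12774745
exp(-rT) = 0.99327273; exp(-qT) = 1.00000000
C = S_0 * exp(-qT) * N(d1) - K * exp(-rT) * N(d2)
N(d1) = 0.59998324; N(d2) = 0.44917442
C = 11.1600 * 1.00000000 * 0.59998324 - 10.9700 * 0.99327273 * 0.44917442 = 1.8015

Answer: Price = 1.8015


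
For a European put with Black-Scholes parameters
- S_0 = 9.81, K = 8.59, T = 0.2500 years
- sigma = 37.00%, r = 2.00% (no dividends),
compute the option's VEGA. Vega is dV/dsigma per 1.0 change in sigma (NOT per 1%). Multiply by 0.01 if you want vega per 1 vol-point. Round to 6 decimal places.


d1 = 0.8373839869; d2 = 0.6523839869
phi(d1) = 0.2809595686; exp(-qT) = 1.0000000000; exp(-rT) = 0.9950124792
Vega = S * exp(-qT) * phi(d1) * sqrt(T) = 9.8100 * 1.0000000000 * 0.2809595686 * 0.5000000000 = 1.378107

Answer: Vega = 1.378107


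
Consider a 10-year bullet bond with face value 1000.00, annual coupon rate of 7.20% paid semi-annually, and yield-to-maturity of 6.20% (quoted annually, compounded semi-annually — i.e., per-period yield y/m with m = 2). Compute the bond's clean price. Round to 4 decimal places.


Answer: Price = 1073.7043

Derivation:
Coupon per period c = face * coupon_rate / m = 36.000000
Periods per year m = 2; per-period yield y/m = 0.031000
Number of cashflows N = 20
Cashflows (t years, CF_t, discount factor 1/(1+y/m)^(m*t), PV):
  t = 0.5000: CF_t = 36.000000, DF = 0.969932, PV = 34.917556
  t = 1.0000: CF_t = 36.000000, DF = 0.940768, PV = 33.867658
  t = 1.5000: CF_t = 36.000000, DF = 0.912481, PV = 32.849329
  t = 2.0000: CF_t = 36.000000, DF = 0.885045, PV = 31.861619
  t = 2.5000: CF_t = 36.000000, DF = 0.858434, PV = 30.903607
  t = 3.0000: CF_t = 36.000000, DF = 0.832622, PV = 29.974401
  t = 3.5000: CF_t = 36.000000, DF = 0.807587, PV = 29.073134
  t = 4.0000: CF_t = 36.000000, DF = 0.783305, PV = 28.198966
  t = 4.5000: CF_t = 36.000000, DF = 0.759752, PV = 27.351082
  t = 5.0000: CF_t = 36.000000, DF = 0.736908, PV = 26.528693
  t = 5.5000: CF_t = 36.000000, DF = 0.714751, PV = 25.731031
  t = 6.0000: CF_t = 36.000000, DF = 0.693260, PV = 24.957353
  t = 6.5000: CF_t = 36.000000, DF = 0.672415, PV = 24.206938
  t = 7.0000: CF_t = 36.000000, DF = 0.652197, PV = 23.479086
  t = 7.5000: CF_t = 36.000000, DF = 0.632587, PV = 22.773119
  t = 8.0000: CF_t = 36.000000, DF = 0.613566, PV = 22.088380
  t = 8.5000: CF_t = 36.000000, DF = 0.595117, PV = 21.424228
  t = 9.0000: CF_t = 36.000000, DF = 0.577224, PV = 20.780047
  t = 9.5000: CF_t = 36.000000, DF = 0.559868, PV = 20.155235
  t = 10.0000: CF_t = 1036.000000, DF = 0.543034, PV = 562.582799
Price P = sum_t PV_t = 1073.704260


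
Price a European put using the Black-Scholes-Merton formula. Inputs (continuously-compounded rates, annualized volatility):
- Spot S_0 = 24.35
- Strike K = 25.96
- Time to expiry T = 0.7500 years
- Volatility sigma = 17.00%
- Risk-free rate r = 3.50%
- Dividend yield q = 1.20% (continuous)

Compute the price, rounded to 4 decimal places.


d1 = (ln(S/K) + (r - q + 0.5*sigma^2) * T) / (sigma * sqrt(T)) = -0.24410059
d2 = d1 - sigma * sqrt(T) = -0.39132490
exp(-rT) = 0.97409154; exp(-qT) = 0.99104038
P = K * exp(-rT) * N(-d2) - S_0 * exp(-qT) * N(-d1)
N(-d1) = 0.59642354; N(-d2) = 0.65222145
P = 25.9600 * 0.97409154 * 0.65222145 - 24.3500 * 0.99104038 * 0.59642354 = 2.1002

Answer: Price = 2.1002


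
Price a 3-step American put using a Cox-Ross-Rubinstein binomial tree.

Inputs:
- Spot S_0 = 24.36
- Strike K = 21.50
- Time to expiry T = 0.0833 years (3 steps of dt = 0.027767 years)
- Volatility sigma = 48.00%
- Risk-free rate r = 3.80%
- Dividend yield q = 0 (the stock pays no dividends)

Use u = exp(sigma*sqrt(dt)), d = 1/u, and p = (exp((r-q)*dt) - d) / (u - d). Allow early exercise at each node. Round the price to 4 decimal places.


Answer: Price = V(0,0) = 0.3152

Derivation:
dt = T/N = 0.027767
u = exp(sigma*sqrt(dt)) = 1.083270; d = 1/u = 0.923131
p = (exp((r-q)*dt) - d) / (u - d) = 0.486607
Discount per step: exp(-r*dt) = 0.998945
Stock lattice S(k, i) with i counting down-moves:
  k=0: S(0,0) = 24.3600
  k=1: S(1,0) = 26.3885; S(1,1) = 22.4875
  k=2: S(2,0) = 28.5858; S(2,1) = 24.3600; S(2,2) = 20.7589
  k=3: S(3,0) = 30.9661; S(3,1) = 26.3885; S(3,2) = 22.4875; S(3,3) = 19.1632
Terminal payoffs V(N, i) = max(K - S_T, 0):
  V(3,0) = 0.000000; V(3,1) = 0.000000; V(3,2) = 0.000000; V(3,3) = 2.336825
Backward induction: V(k, i) = exp(-r*dt) * [p * V(k+1, i) + (1-p) * V(k+1, i+1)]; then take max(V_cont, immediate exercise) for American.
  V(2,0) = exp(-r*dt) * [p*0.000000 + (1-p)*0.000000] = 0.000000; exercise = 0.000000; V(2,0) = max -> 0.000000
  V(2,1) = exp(-r*dt) * [p*0.000000 + (1-p)*0.000000] = 0.000000; exercise = 0.000000; V(2,1) = max -> 0.000000
  V(2,2) = exp(-r*dt) * [p*0.000000 + (1-p)*2.336825] = 1.198445; exercise = 0.741113; V(2,2) = max -> 1.198445
  V(1,0) = exp(-r*dt) * [p*0.000000 + (1-p)*0.000000] = 0.000000; exercise = 0.000000; V(1,0) = max -> 0.000000
  V(1,1) = exp(-r*dt) * [p*0.000000 + (1-p)*1.198445] = 0.614624; exercise = 0.000000; V(1,1) = max -> 0.614624
  V(0,0) = exp(-r*dt) * [p*0.000000 + (1-p)*0.614624] = 0.315211; exercise = 0.000000; V(0,0) = max -> 0.315211


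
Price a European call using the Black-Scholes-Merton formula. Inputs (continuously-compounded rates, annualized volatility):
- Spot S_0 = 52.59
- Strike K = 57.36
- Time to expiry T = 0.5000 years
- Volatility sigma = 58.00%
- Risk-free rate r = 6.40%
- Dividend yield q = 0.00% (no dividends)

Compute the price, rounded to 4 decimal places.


Answer: Price = 7.3808

Derivation:
d1 = (ln(S/K) + (r - q + 0.5*sigma^2) * T) / (sigma * sqrt(T)) = 0.07139045
d2 = d1 - sigma * sqrt(T) = -0.33873148
exp(-rT) = 0.96850658; exp(-qT) = 1.00000000
C = S_0 * exp(-qT) * N(d1) - K * exp(-rT) * N(d2)
N(d1) = 0.52845650; N(d2) = 0.36740601
C = 52.5900 * 1.00000000 * 0.52845650 - 57.3600 * 0.96850658 * 0.36740601 = 7.3808


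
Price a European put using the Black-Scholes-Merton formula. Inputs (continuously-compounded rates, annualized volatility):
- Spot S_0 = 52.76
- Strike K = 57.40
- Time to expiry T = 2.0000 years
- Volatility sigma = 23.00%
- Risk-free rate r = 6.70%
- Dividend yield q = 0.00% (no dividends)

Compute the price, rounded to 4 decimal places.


d1 = (ln(S/K) + (r - q + 0.5*sigma^2) * T) / (sigma * sqrt(T)) = 0.31545886
d2 = d1 - sigma * sqrt(T) = -0.00981026
exp(-rT) = 0.87459006; exp(-qT) = 1.00000000
P = K * exp(-rT) * N(-d2) - S_0 * exp(-qT) * N(-d1)
N(-d1) = 0.37620664; N(-d2) = 0.50391367
P = 57.4000 * 0.87459006 * 0.50391367 - 52.7600 * 1.00000000 * 0.37620664 = 5.4485

Answer: Price = 5.4485


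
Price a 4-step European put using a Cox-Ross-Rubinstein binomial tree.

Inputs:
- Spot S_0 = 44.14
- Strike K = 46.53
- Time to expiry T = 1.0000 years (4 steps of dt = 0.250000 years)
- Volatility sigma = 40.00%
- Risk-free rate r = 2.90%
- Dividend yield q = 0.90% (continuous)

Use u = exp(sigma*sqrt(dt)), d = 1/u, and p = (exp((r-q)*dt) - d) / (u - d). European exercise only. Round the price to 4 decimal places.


Answer: Price = V(0,0) = 7.7498

Derivation:
dt = T/N = 0.250000
u = exp(sigma*sqrt(dt)) = 1.221403; d = 1/u = 0.818731
p = (exp((r-q)*dt) - d) / (u - d) = 0.462614
Discount per step: exp(-r*dt) = 0.992776
Stock lattice S(k, i) with i counting down-moves:
  k=0: S(0,0) = 44.1400
  k=1: S(1,0) = 53.9127; S(1,1) = 36.1388
  k=2: S(2,0) = 65.8491; S(2,1) = 44.1400; S(2,2) = 29.5879
  k=3: S(3,0) = 80.4283; S(3,1) = 53.9127; S(3,2) = 36.1388; S(3,3) = 24.2245
  k=4: S(4,0) = 98.2354; S(4,1) = 65.8491; S(4,2) = 44.1400; S(4,3) = 29.5879; S(4,4) = 19.8334
Terminal payoffs V(N, i) = max(K - S_T, 0):
  V(4,0) = 0.000000; V(4,1) = 0.000000; V(4,2) = 2.390000; V(4,3) = 16.942073; V(4,4) = 26.696620
Backward induction: V(k, i) = exp(-r*dt) * [p * V(k+1, i) + (1-p) * V(k+1, i+1)].
  V(3,0) = exp(-r*dt) * [p*0.000000 + (1-p)*0.000000] = 0.000000
  V(3,1) = exp(-r*dt) * [p*0.000000 + (1-p)*2.390000] = 1.275074
  V(3,2) = exp(-r*dt) * [p*2.390000 + (1-p)*16.942073] = 10.136323
  V(3,3) = exp(-r*dt) * [p*16.942073 + (1-p)*26.696620] = 22.023776
  V(2,0) = exp(-r*dt) * [p*0.000000 + (1-p)*1.275074] = 0.680257
  V(2,1) = exp(-r*dt) * [p*1.275074 + (1-p)*10.136323] = 5.993374
  V(2,2) = exp(-r*dt) * [p*10.136323 + (1-p)*22.023776] = 16.405103
  V(1,0) = exp(-r*dt) * [p*0.680257 + (1-p)*5.993374] = 3.509912
  V(1,1) = exp(-r*dt) * [p*5.993374 + (1-p)*16.405103] = 11.504777
  V(0,0) = exp(-r*dt) * [p*3.509912 + (1-p)*11.504777] = 7.749849


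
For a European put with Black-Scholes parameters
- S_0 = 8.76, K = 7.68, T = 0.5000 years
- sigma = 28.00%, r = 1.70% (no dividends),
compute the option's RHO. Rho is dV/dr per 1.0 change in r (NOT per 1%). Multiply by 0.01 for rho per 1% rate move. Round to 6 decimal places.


Answer: Rho = -1.033465

Derivation:
d1 = 0.8064873956; d2 = 0.6084974969
phi(d1) = 0.2881859081; exp(-qT) = 1.0000000000; exp(-rT) = 0.9915360229
N(-d2) = 0.2714287828
Rho = -K*T*exp(-rT)*N(-d2) = -7.6800 * 0.5000 * 0.9915360229 * 0.2714287828 = -1.033465


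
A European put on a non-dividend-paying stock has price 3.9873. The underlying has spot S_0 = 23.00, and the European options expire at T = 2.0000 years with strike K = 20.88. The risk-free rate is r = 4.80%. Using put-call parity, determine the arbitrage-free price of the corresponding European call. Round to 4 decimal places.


Put-call parity: C - P = S_0 * exp(-qT) - K * exp(-rT).
S_0 * exp(-qT) = 23.0000 * 1.00000000 = 23.00000000
K * exp(-rT) = 20.8800 * 0.90846402 = 18.96872866
C = P + S*exp(-qT) - K*exp(-rT)
C = 3.9873 + 23.00000000 - 18.96872866 = 8.0186

Answer: Call price = 8.0186


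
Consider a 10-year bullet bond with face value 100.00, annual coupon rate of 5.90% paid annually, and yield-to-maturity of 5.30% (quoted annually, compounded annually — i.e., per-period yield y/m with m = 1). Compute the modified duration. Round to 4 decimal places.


Answer: Modified duration = 7.4886

Derivation:
Coupon per period c = face * coupon_rate / m = 5.900000
Periods per year m = 1; per-period yield y/m = 0.053000
Number of cashflows N = 10
Cashflows (t years, CF_t, discount factor 1/(1+y/m)^(m*t), PV):
  t = 1.0000: CF_t = 5.900000, DF = 0.949668, PV = 5.603039
  t = 2.0000: CF_t = 5.900000, DF = 0.901869, PV = 5.321025
  t = 3.0000: CF_t = 5.900000, DF = 0.856475, PV = 5.053205
  t = 4.0000: CF_t = 5.900000, DF = 0.813367, PV = 4.798865
  t = 5.0000: CF_t = 5.900000, DF = 0.772428, PV = 4.557327
  t = 6.0000: CF_t = 5.900000, DF = 0.733550, PV = 4.327946
  t = 7.0000: CF_t = 5.900000, DF = 0.696629, PV = 4.110110
  t = 8.0000: CF_t = 5.900000, DF = 0.661566, PV = 3.903238
  t = 9.0000: CF_t = 5.900000, DF = 0.628268, PV = 3.706779
  t = 10.0000: CF_t = 105.900000, DF = 0.596645, PV = 63.184747
Price P = sum_t PV_t = 104.566279
First compute Macaulay numerator sum_t t * PV_t:
  t * PV_t at t = 1.0000: 5.603039
  t * PV_t at t = 2.0000: 10.642049
  t * PV_t at t = 3.0000: 15.159614
  t * PV_t at t = 4.0000: 19.195460
  t * PV_t at t = 5.0000: 22.786633
  t * PV_t at t = 6.0000: 25.967673
  t * PV_t at t = 7.0000: 28.770768
  t * PV_t at t = 8.0000: 31.225905
  t * PV_t at t = 9.0000: 33.361009
  t * PV_t at t = 10.0000: 631.847466
Macaulay duration D = 824.559616 / 104.566279 = 7.885521
Modified duration = D / (1 + y/m) = 7.885521 / (1 + 0.053000) = 7.488624


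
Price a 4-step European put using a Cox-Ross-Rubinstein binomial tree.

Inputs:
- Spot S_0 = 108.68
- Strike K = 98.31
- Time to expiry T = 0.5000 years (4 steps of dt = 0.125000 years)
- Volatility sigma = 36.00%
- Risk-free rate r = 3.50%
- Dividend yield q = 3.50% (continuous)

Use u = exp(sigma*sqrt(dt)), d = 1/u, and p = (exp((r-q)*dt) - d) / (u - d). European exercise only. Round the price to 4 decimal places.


Answer: Price = V(0,0) = 6.4822

Derivation:
dt = T/N = 0.125000
u = exp(sigma*sqrt(dt)) = 1.135734; d = 1/u = 0.880488
p = (exp((r-q)*dt) - d) / (u - d) = 0.468223
Discount per step: exp(-r*dt) = 0.995635
Stock lattice S(k, i) with i counting down-moves:
  k=0: S(0,0) = 108.6800
  k=1: S(1,0) = 123.4316; S(1,1) = 95.6914
  k=2: S(2,0) = 140.1855; S(2,1) = 108.6800; S(2,2) = 84.2551
  k=3: S(3,0) = 159.2134; S(3,1) = 123.4316; S(3,2) = 95.6914; S(3,3) = 74.1856
  k=4: S(4,0) = 180.8241; S(4,1) = 140.1855; S(4,2) = 108.6800; S(4,3) = 84.2551; S(4,4) = 65.3195
Terminal payoffs V(N, i) = max(K - S_T, 0):
  V(4,0) = 0.000000; V(4,1) = 0.000000; V(4,2) = 0.000000; V(4,3) = 14.054880; V(4,4) = 32.990481
Backward induction: V(k, i) = exp(-r*dt) * [p * V(k+1, i) + (1-p) * V(k+1, i+1)].
  V(3,0) = exp(-r*dt) * [p*0.000000 + (1-p)*0.000000] = 0.000000
  V(3,1) = exp(-r*dt) * [p*0.000000 + (1-p)*0.000000] = 0.000000
  V(3,2) = exp(-r*dt) * [p*0.000000 + (1-p)*14.054880] = 7.441433
  V(3,3) = exp(-r*dt) * [p*14.054880 + (1-p)*32.990481] = 24.019082
  V(2,0) = exp(-r*dt) * [p*0.000000 + (1-p)*0.000000] = 0.000000
  V(2,1) = exp(-r*dt) * [p*0.000000 + (1-p)*7.441433] = 3.939907
  V(2,2) = exp(-r*dt) * [p*7.441433 + (1-p)*24.019082] = 16.186075
  V(1,0) = exp(-r*dt) * [p*0.000000 + (1-p)*3.939907] = 2.086006
  V(1,1) = exp(-r*dt) * [p*3.939907 + (1-p)*16.186075] = 10.406508
  V(0,0) = exp(-r*dt) * [p*2.086006 + (1-p)*10.406508] = 6.482235


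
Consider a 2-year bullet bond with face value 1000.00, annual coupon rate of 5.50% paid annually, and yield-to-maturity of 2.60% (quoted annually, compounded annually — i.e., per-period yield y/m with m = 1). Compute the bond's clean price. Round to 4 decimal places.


Answer: Price = 1055.8139

Derivation:
Coupon per period c = face * coupon_rate / m = 55.000000
Periods per year m = 1; per-period yield y/m = 0.026000
Number of cashflows N = 2
Cashflows (t years, CF_t, discount factor 1/(1+y/m)^(m*t), PV):
  t = 1.0000: CF_t = 55.000000, DF = 0.974659, PV = 53.606238
  t = 2.0000: CF_t = 1055.000000, DF = 0.949960, PV = 1002.207707
Price P = sum_t PV_t = 1055.813945


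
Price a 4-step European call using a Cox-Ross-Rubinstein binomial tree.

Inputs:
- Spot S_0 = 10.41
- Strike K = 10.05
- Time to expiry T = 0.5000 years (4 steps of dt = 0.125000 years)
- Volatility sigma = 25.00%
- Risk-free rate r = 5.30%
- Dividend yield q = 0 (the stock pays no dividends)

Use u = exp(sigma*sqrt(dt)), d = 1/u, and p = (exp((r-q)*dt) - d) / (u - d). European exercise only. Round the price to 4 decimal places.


dt = T/N = 0.125000
u = exp(sigma*sqrt(dt)) = 1.092412; d = 1/u = 0.915405
p = (exp((r-q)*dt) - d) / (u - d) = 0.515469
Discount per step: exp(-r*dt) = 0.993397
Stock lattice S(k, i) with i counting down-moves:
  k=0: S(0,0) = 10.4100
  k=1: S(1,0) = 11.3720; S(1,1) = 9.5294
  k=2: S(2,0) = 12.4229; S(2,1) = 10.4100; S(2,2) = 8.7232
  k=3: S(3,0) = 13.5710; S(3,1) = 11.3720; S(3,2) = 9.5294; S(3,3) = 7.9853
  k=4: S(4,0) = 14.8251; S(4,1) = 12.4229; S(4,2) = 10.4100; S(4,3) = 8.7232; S(4,4) = 7.3098
Terminal payoffs V(N, i) = max(S_T - K, 0):
  V(4,0) = 4.775079; V(4,1) = 2.372925; V(4,2) = 0.360000; V(4,3) = 0.000000; V(4,4) = 0.000000
Backward induction: V(k, i) = exp(-r*dt) * [p * V(k+1, i) + (1-p) * V(k+1, i+1)].
  V(3,0) = exp(-r*dt) * [p*4.775079 + (1-p)*2.372925] = 3.587317
  V(3,1) = exp(-r*dt) * [p*2.372925 + (1-p)*0.360000] = 1.388373
  V(3,2) = exp(-r*dt) * [p*0.360000 + (1-p)*0.000000] = 0.184344
  V(3,3) = exp(-r*dt) * [p*0.000000 + (1-p)*0.000000] = 0.000000
  V(2,0) = exp(-r*dt) * [p*3.587317 + (1-p)*1.388373] = 2.505209
  V(2,1) = exp(-r*dt) * [p*1.388373 + (1-p)*0.184344] = 0.799669
  V(2,2) = exp(-r*dt) * [p*0.184344 + (1-p)*0.000000] = 0.094396
  V(1,0) = exp(-r*dt) * [p*2.505209 + (1-p)*0.799669] = 1.667737
  V(1,1) = exp(-r*dt) * [p*0.799669 + (1-p)*0.094396] = 0.454919
  V(0,0) = exp(-r*dt) * [p*1.667737 + (1-p)*0.454919] = 1.072958

Answer: Price = V(0,0) = 1.0730


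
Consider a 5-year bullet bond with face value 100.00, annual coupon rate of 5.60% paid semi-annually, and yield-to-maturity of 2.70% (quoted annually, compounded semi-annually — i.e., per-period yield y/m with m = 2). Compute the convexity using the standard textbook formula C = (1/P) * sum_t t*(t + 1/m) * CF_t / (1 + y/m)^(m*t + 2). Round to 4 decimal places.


Answer: Convexity = 23.0140

Derivation:
Coupon per period c = face * coupon_rate / m = 2.800000
Periods per year m = 2; per-period yield y/m = 0.013500
Number of cashflows N = 10
Cashflows (t years, CF_t, discount factor 1/(1+y/m)^(m*t), PV):
  t = 0.5000: CF_t = 2.800000, DF = 0.986680, PV = 2.762704
  t = 1.0000: CF_t = 2.800000, DF = 0.973537, PV = 2.725904
  t = 1.5000: CF_t = 2.800000, DF = 0.960569, PV = 2.689594
  t = 2.0000: CF_t = 2.800000, DF = 0.947774, PV = 2.653768
  t = 2.5000: CF_t = 2.800000, DF = 0.935150, PV = 2.618420
  t = 3.0000: CF_t = 2.800000, DF = 0.922694, PV = 2.583542
  t = 3.5000: CF_t = 2.800000, DF = 0.910403, PV = 2.549129
  t = 4.0000: CF_t = 2.800000, DF = 0.898276, PV = 2.515174
  t = 4.5000: CF_t = 2.800000, DF = 0.886311, PV = 2.481671
  t = 5.0000: CF_t = 102.800000, DF = 0.874505, PV = 89.899150
Price P = sum_t PV_t = 113.479055
Convexity numerator sum_t t*(t + 1/m) * CF_t / (1+y/m)^(m*t + 2):
  t = 0.5000: term = 1.344797
  t = 1.0000: term = 3.980653
  t = 1.5000: term = 7.855259
  t = 2.0000: term = 12.917710
  t = 2.5000: term = 19.118465
  t = 3.0000: term = 26.409325
  t = 3.5000: term = 34.743398
  t = 4.0000: term = 44.075070
  t = 4.5000: term = 54.359977
  t = 5.0000: term = 2406.804263
Convexity = (1/P) * sum = 2611.608917 / 113.479055 = 23.014017


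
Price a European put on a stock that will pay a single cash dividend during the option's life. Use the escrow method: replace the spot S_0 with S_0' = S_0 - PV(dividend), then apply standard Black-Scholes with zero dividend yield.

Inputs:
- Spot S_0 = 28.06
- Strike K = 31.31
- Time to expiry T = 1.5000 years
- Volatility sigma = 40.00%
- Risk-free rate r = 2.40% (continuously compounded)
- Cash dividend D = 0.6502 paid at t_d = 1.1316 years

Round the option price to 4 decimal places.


PV(D) = D * exp(-r * t_d) = 0.6502 * 0.97320707 = 0.63277924
S_0' = S_0 - PV(D) = 28.0600 - 0.63277924 = 27.42722076
d1 = (ln(S_0'/K) + (r + sigma^2/2)*T) / (sigma*sqrt(T)) = 0.04817012
d2 = d1 - sigma*sqrt(T) = -0.44172783
exp(-rT) = 0.96464029
N(-d1) = 0.48079033; N(-d2) = 0.67065691
P = K * exp(-rT) * N(-d2) - S_0' * N(-d1) = 31.3100 * 0.96464029 * 0.67065691 - 27.42722076 * 0.48079033 = 7.0690

Answer: Price = 7.0690


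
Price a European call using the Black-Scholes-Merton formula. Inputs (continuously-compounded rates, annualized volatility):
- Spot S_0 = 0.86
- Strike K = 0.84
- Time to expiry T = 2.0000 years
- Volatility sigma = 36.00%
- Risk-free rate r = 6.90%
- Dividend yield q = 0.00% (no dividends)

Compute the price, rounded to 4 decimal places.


Answer: Price = 0.2318

Derivation:
d1 = (ln(S/K) + (r - q + 0.5*sigma^2) * T) / (sigma * sqrt(T)) = 0.57183430
d2 = d1 - sigma * sqrt(T) = 0.06271742
exp(-rT) = 0.87109869; exp(-qT) = 1.00000000
C = S_0 * exp(-qT) * N(d1) - K * exp(-rT) * N(d2)
N(d1) = 0.71628288; N(d2) = 0.52500424
C = 0.8600 * 1.00000000 * 0.71628288 - 0.8400 * 0.87109869 * 0.52500424 = 0.2318


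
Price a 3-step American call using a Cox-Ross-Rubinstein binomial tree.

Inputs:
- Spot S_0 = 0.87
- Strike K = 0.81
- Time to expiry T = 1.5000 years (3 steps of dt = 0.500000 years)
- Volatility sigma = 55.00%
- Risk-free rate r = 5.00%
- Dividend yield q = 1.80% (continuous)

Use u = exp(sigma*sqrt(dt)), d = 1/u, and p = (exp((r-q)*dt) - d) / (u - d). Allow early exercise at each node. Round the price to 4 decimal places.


dt = T/N = 0.500000
u = exp(sigma*sqrt(dt)) = 1.475370; d = 1/u = 0.677796
p = (exp((r-q)*dt) - d) / (u - d) = 0.424202
Discount per step: exp(-r*dt) = 0.975310
Stock lattice S(k, i) with i counting down-moves:
  k=0: S(0,0) = 0.8700
  k=1: S(1,0) = 1.2836; S(1,1) = 0.5897
  k=2: S(2,0) = 1.8937; S(2,1) = 0.8700; S(2,2) = 0.3997
  k=3: S(3,0) = 2.7940; S(3,1) = 1.2836; S(3,2) = 0.5897; S(3,3) = 0.2709
Terminal payoffs V(N, i) = max(S_T - K, 0):
  V(3,0) = 1.983972; V(3,1) = 0.473572; V(3,2) = 0.000000; V(3,3) = 0.000000
Backward induction: V(k, i) = exp(-r*dt) * [p * V(k+1, i) + (1-p) * V(k+1, i+1)]; then take max(V_cont, immediate exercise) for American.
  V(2,0) = exp(-r*dt) * [p*1.983972 + (1-p)*0.473572] = 1.086775; exercise = 1.083743; V(2,0) = max -> 1.086775
  V(2,1) = exp(-r*dt) * [p*0.473572 + (1-p)*0.000000] = 0.195930; exercise = 0.060000; V(2,1) = max -> 0.195930
  V(2,2) = exp(-r*dt) * [p*0.000000 + (1-p)*0.000000] = 0.000000; exercise = 0.000000; V(2,2) = max -> 0.000000
  V(1,0) = exp(-r*dt) * [p*1.086775 + (1-p)*0.195930] = 0.559661; exercise = 0.473572; V(1,0) = max -> 0.559661
  V(1,1) = exp(-r*dt) * [p*0.195930 + (1-p)*0.000000] = 0.081062; exercise = 0.000000; V(1,1) = max -> 0.081062
  V(0,0) = exp(-r*dt) * [p*0.559661 + (1-p)*0.081062] = 0.277070; exercise = 0.060000; V(0,0) = max -> 0.277070

Answer: Price = V(0,0) = 0.2771


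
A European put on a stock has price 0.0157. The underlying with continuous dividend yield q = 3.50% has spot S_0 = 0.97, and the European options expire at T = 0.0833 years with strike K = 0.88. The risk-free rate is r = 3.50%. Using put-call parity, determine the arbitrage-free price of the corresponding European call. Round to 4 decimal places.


Put-call parity: C - P = S_0 * exp(-qT) - K * exp(-rT).
S_0 * exp(-qT) = 0.9700 * 0.99708875 = 0.96717608
K * exp(-rT) = 0.8800 * 0.99708875 = 0.87743810
C = P + S*exp(-qT) - K*exp(-rT)
C = 0.0157 + 0.96717608 - 0.87743810 = 0.1054

Answer: Call price = 0.1054


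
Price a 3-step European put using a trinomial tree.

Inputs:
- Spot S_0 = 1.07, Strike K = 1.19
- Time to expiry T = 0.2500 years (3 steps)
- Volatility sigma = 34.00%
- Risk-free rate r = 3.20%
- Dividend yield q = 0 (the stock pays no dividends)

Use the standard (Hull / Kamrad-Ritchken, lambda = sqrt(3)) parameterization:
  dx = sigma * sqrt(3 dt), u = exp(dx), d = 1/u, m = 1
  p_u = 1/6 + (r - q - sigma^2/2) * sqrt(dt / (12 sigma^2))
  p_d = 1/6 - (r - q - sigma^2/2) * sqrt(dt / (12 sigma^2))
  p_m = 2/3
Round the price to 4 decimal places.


dt = T/N = 0.083333; dx = sigma*sqrt(3*dt) = 0.170000
u = exp(dx) = 1.185305; d = 1/u = 0.843665
p_u = 0.160343, p_m = 0.666667, p_d = 0.172990
Discount per step: exp(-r*dt) = 0.997337
Stock lattice S(k, j) with j the centered position index:
  k=0: S(0,+0) = 1.0700
  k=1: S(1,-1) = 0.9027; S(1,+0) = 1.0700; S(1,+1) = 1.2683
  k=2: S(2,-2) = 0.7616; S(2,-1) = 0.9027; S(2,+0) = 1.0700; S(2,+1) = 1.2683; S(2,+2) = 1.5033
  k=3: S(3,-3) = 0.6425; S(3,-2) = 0.7616; S(3,-1) = 0.9027; S(3,+0) = 1.0700; S(3,+1) = 1.2683; S(3,+2) = 1.5033; S(3,+3) = 1.7819
Terminal payoffs V(N, j) = max(K - S_T, 0):
  V(3,-3) = 0.547470; V(3,-2) = 0.428406; V(3,-1) = 0.287279; V(3,+0) = 0.120000; V(3,+1) = 0.000000; V(3,+2) = 0.000000; V(3,+3) = 0.000000
Backward induction: V(k, j) = exp(-r*dt) * [p_u * V(k+1, j+1) + p_m * V(k+1, j) + p_d * V(k+1, j-1)]
  V(2,-2) = exp(-r*dt) * [p_u*0.287279 + p_m*0.428406 + p_d*0.547470] = 0.425238
  V(2,-1) = exp(-r*dt) * [p_u*0.120000 + p_m*0.287279 + p_d*0.428406] = 0.284112
  V(2,+0) = exp(-r*dt) * [p_u*0.000000 + p_m*0.120000 + p_d*0.287279] = 0.129351
  V(2,+1) = exp(-r*dt) * [p_u*0.000000 + p_m*0.000000 + p_d*0.120000] = 0.020704
  V(2,+2) = exp(-r*dt) * [p_u*0.000000 + p_m*0.000000 + p_d*0.000000] = 0.000000
  V(1,-1) = exp(-r*dt) * [p_u*0.129351 + p_m*0.284112 + p_d*0.425238] = 0.282955
  V(1,+0) = exp(-r*dt) * [p_u*0.020704 + p_m*0.129351 + p_d*0.284112] = 0.138333
  V(1,+1) = exp(-r*dt) * [p_u*0.000000 + p_m*0.020704 + p_d*0.129351] = 0.036082
  V(0,+0) = exp(-r*dt) * [p_u*0.036082 + p_m*0.138333 + p_d*0.282955] = 0.146564

Answer: Price = V(0,0) = 0.1466


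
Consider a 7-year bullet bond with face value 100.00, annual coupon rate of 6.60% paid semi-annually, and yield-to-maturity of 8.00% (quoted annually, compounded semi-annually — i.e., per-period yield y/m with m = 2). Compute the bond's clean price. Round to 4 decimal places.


Answer: Price = 92.6058

Derivation:
Coupon per period c = face * coupon_rate / m = 3.300000
Periods per year m = 2; per-period yield y/m = 0.040000
Number of cashflows N = 14
Cashflows (t years, CF_t, discount factor 1/(1+y/m)^(m*t), PV):
  t = 0.5000: CF_t = 3.300000, DF = 0.961538, PV = 3.173077
  t = 1.0000: CF_t = 3.300000, DF = 0.924556, PV = 3.051036
  t = 1.5000: CF_t = 3.300000, DF = 0.888996, PV = 2.933688
  t = 2.0000: CF_t = 3.300000, DF = 0.854804, PV = 2.820854
  t = 2.5000: CF_t = 3.300000, DF = 0.821927, PV = 2.712359
  t = 3.0000: CF_t = 3.300000, DF = 0.790315, PV = 2.608038
  t = 3.5000: CF_t = 3.300000, DF = 0.759918, PV = 2.507729
  t = 4.0000: CF_t = 3.300000, DF = 0.730690, PV = 2.411278
  t = 4.5000: CF_t = 3.300000, DF = 0.702587, PV = 2.318536
  t = 5.0000: CF_t = 3.300000, DF = 0.675564, PV = 2.229362
  t = 5.5000: CF_t = 3.300000, DF = 0.649581, PV = 2.143617
  t = 6.0000: CF_t = 3.300000, DF = 0.624597, PV = 2.061170
  t = 6.5000: CF_t = 3.300000, DF = 0.600574, PV = 1.981894
  t = 7.0000: CF_t = 103.300000, DF = 0.577475, PV = 59.653176
Price P = sum_t PV_t = 92.605814


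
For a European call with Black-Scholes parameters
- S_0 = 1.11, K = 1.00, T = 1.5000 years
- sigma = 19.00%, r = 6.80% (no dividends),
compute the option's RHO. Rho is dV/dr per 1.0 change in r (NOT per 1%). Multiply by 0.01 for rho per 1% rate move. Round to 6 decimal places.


Answer: Rho = 1.055845

Derivation:
d1 = 1.0031520625; d2 = 0.7704505370
phi(d1) = 0.2412080202; exp(-qT) = 1.0000000000; exp(-rT) = 0.9030295517
N(d2) = 0.7794836574
Rho = K*T*exp(-rT)*N(d2) = 1.0000 * 1.5000 * 0.9030295517 * 0.7794836574 = 1.055845


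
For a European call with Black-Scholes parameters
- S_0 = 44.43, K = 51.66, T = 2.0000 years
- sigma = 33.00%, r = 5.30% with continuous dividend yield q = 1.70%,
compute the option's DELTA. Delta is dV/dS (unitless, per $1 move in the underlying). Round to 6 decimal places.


d1 = 0.0645634116; d2 = -0.4021270640
phi(d1) = 0.3981116640; exp(-qT) = 0.9665715046; exp(-rT) = 0.8994246481
N(d1) = 0.5257391914
Delta = exp(-qT) * N(d1) = 0.9665715046 * 0.5257391914 = 0.508165

Answer: Delta = 0.508165


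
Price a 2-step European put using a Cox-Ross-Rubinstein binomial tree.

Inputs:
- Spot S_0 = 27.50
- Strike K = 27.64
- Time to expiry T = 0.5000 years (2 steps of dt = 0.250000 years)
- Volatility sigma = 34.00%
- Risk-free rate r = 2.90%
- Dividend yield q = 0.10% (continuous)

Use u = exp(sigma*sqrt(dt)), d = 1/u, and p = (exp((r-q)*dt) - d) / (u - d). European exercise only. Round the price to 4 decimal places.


Answer: Price = V(0,0) = 2.2338

Derivation:
dt = T/N = 0.250000
u = exp(sigma*sqrt(dt)) = 1.185305; d = 1/u = 0.843665
p = (exp((r-q)*dt) - d) / (u - d) = 0.478163
Discount per step: exp(-r*dt) = 0.992776
Stock lattice S(k, i) with i counting down-moves:
  k=0: S(0,0) = 27.5000
  k=1: S(1,0) = 32.5959; S(1,1) = 23.2008
  k=2: S(2,0) = 38.6361; S(2,1) = 27.5000; S(2,2) = 19.5737
Terminal payoffs V(N, i) = max(K - S_T, 0):
  V(2,0) = 0.000000; V(2,1) = 0.140000; V(2,2) = 8.066316
Backward induction: V(k, i) = exp(-r*dt) * [p * V(k+1, i) + (1-p) * V(k+1, i+1)].
  V(1,0) = exp(-r*dt) * [p*0.000000 + (1-p)*0.140000] = 0.072529
  V(1,1) = exp(-r*dt) * [p*0.140000 + (1-p)*8.066316] = 4.245352
  V(0,0) = exp(-r*dt) * [p*0.072529 + (1-p)*4.245352] = 2.233807


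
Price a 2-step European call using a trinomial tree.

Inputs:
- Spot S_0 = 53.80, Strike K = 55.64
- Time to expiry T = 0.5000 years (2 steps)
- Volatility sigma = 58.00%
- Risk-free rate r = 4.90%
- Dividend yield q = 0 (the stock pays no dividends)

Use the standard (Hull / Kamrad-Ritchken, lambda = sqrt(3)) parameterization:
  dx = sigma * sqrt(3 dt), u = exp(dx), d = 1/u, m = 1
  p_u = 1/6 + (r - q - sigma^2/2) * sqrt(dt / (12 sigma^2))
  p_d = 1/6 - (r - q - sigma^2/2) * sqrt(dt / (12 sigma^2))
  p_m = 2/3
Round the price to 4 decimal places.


dt = T/N = 0.250000; dx = sigma*sqrt(3*dt) = 0.502295
u = exp(dx) = 1.652509; d = 1/u = 0.605140
p_u = 0.137003, p_m = 0.666667, p_d = 0.196331
Discount per step: exp(-r*dt) = 0.987825
Stock lattice S(k, j) with j the centered position index:
  k=0: S(0,+0) = 53.8000
  k=1: S(1,-1) = 32.5566; S(1,+0) = 53.8000; S(1,+1) = 88.9050
  k=2: S(2,-2) = 19.7013; S(2,-1) = 32.5566; S(2,+0) = 53.8000; S(2,+1) = 88.9050; S(2,+2) = 146.9163
Terminal payoffs V(N, j) = max(S_T - K, 0):
  V(2,-2) = 0.000000; V(2,-1) = 0.000000; V(2,+0) = 0.000000; V(2,+1) = 33.264984; V(2,+2) = 91.276285
Backward induction: V(k, j) = exp(-r*dt) * [p_u * V(k+1, j+1) + p_m * V(k+1, j) + p_d * V(k+1, j-1)]
  V(1,-1) = exp(-r*dt) * [p_u*0.000000 + p_m*0.000000 + p_d*0.000000] = 0.000000
  V(1,+0) = exp(-r*dt) * [p_u*33.264984 + p_m*0.000000 + p_d*0.000000] = 4.501909
  V(1,+1) = exp(-r*dt) * [p_u*91.276285 + p_m*33.264984 + p_d*0.000000] = 34.259503
  V(0,+0) = exp(-r*dt) * [p_u*34.259503 + p_m*4.501909 + p_d*0.000000] = 7.601233

Answer: Price = V(0,0) = 7.6012


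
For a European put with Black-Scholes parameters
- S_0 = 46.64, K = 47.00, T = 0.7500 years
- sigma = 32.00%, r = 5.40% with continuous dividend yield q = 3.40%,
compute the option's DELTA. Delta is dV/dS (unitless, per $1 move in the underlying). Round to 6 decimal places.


Answer: Delta = -0.423554

Derivation:
d1 = 0.1649451482; d2 = -0.1121829811
phi(d1) = 0.3935520348; exp(-qT) = 0.9748223790; exp(-rT) = 0.9603091645
N(-d1) = 0.4344935780
Delta = -exp(-qT) * N(-d1) = -0.9748223790 * 0.4344935780 = -0.423554


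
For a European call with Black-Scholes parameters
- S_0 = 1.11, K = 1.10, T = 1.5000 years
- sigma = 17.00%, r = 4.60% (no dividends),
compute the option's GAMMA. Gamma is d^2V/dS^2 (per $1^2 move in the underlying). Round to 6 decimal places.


d1 = 0.4789705132; d2 = 0.2707638850
phi(d1) = 0.3557080711; exp(-qT) = 1.0000000000; exp(-rT) = 0.9333266801
Gamma = exp(-qT) * phi(d1) / (S * sigma * sqrt(T)) = 1.0000000000 * 0.3557080711 / (1.1100 * 0.1700 * 1.2247448714) = 1.539133

Answer: Gamma = 1.539133


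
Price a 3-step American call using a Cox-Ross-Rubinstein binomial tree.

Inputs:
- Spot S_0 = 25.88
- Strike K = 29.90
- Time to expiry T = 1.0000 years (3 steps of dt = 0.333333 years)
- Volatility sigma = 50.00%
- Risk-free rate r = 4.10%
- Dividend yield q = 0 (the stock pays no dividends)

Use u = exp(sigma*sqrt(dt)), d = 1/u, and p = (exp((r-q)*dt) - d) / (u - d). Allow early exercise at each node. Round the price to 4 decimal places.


dt = T/N = 0.333333
u = exp(sigma*sqrt(dt)) = 1.334658; d = 1/u = 0.749256
p = (exp((r-q)*dt) - d) / (u - d) = 0.451834
Discount per step: exp(-r*dt) = 0.986426
Stock lattice S(k, i) with i counting down-moves:
  k=0: S(0,0) = 25.8800
  k=1: S(1,0) = 34.5410; S(1,1) = 19.3907
  k=2: S(2,0) = 46.1004; S(2,1) = 25.8800; S(2,2) = 14.5286
  k=3: S(3,0) = 61.5282; S(3,1) = 34.5410; S(3,2) = 19.3907; S(3,3) = 10.8856
Terminal payoffs V(N, i) = max(S_T - K, 0):
  V(3,0) = 31.628216; V(3,1) = 4.640951; V(3,2) = 0.000000; V(3,3) = 0.000000
Backward induction: V(k, i) = exp(-r*dt) * [p * V(k+1, i) + (1-p) * V(k+1, i+1)]; then take max(V_cont, immediate exercise) for American.
  V(2,0) = exp(-r*dt) * [p*31.628216 + (1-p)*4.640951] = 16.606213; exercise = 16.200359; V(2,0) = max -> 16.606213
  V(2,1) = exp(-r*dt) * [p*4.640951 + (1-p)*0.000000] = 2.068477; exercise = 0.000000; V(2,1) = max -> 2.068477
  V(2,2) = exp(-r*dt) * [p*0.000000 + (1-p)*0.000000] = 0.000000; exercise = 0.000000; V(2,2) = max -> 0.000000
  V(1,0) = exp(-r*dt) * [p*16.606213 + (1-p)*2.068477] = 8.519887; exercise = 4.640951; V(1,0) = max -> 8.519887
  V(1,1) = exp(-r*dt) * [p*2.068477 + (1-p)*0.000000] = 0.921923; exercise = 0.000000; V(1,1) = max -> 0.921923
  V(0,0) = exp(-r*dt) * [p*8.519887 + (1-p)*0.921923] = 4.295831; exercise = 0.000000; V(0,0) = max -> 4.295831

Answer: Price = V(0,0) = 4.2958


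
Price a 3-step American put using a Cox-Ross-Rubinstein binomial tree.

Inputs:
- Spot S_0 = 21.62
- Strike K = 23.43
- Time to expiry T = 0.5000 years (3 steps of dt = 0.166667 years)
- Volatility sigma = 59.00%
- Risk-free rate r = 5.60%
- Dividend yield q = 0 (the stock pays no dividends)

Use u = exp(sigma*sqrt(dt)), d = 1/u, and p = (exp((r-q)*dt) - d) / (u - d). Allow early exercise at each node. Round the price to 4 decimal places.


Answer: Price = V(0,0) = 4.5716

Derivation:
dt = T/N = 0.166667
u = exp(sigma*sqrt(dt)) = 1.272351; d = 1/u = 0.785947
p = (exp((r-q)*dt) - d) / (u - d) = 0.459351
Discount per step: exp(-r*dt) = 0.990710
Stock lattice S(k, i) with i counting down-moves:
  k=0: S(0,0) = 21.6200
  k=1: S(1,0) = 27.5082; S(1,1) = 16.9922
  k=2: S(2,0) = 35.0001; S(2,1) = 21.6200; S(2,2) = 13.3549
  k=3: S(3,0) = 44.5325; S(3,1) = 27.5082; S(3,2) = 16.9922; S(3,3) = 10.4963
Terminal payoffs V(N, i) = max(K - S_T, 0):
  V(3,0) = 0.000000; V(3,1) = 0.000000; V(3,2) = 6.437836; V(3,3) = 12.933736
Backward induction: V(k, i) = exp(-r*dt) * [p * V(k+1, i) + (1-p) * V(k+1, i+1)]; then take max(V_cont, immediate exercise) for American.
  V(2,0) = exp(-r*dt) * [p*0.000000 + (1-p)*0.000000] = 0.000000; exercise = 0.000000; V(2,0) = max -> 0.000000
  V(2,1) = exp(-r*dt) * [p*0.000000 + (1-p)*6.437836] = 3.448274; exercise = 1.810000; V(2,1) = max -> 3.448274
  V(2,2) = exp(-r*dt) * [p*6.437836 + (1-p)*12.933736] = 9.857404; exercise = 10.075067; V(2,2) = max -> 10.075067
  V(1,0) = exp(-r*dt) * [p*0.000000 + (1-p)*3.448274] = 1.846987; exercise = 0.000000; V(1,0) = max -> 1.846987
  V(1,1) = exp(-r*dt) * [p*3.448274 + (1-p)*10.075067] = 6.965725; exercise = 6.437836; V(1,1) = max -> 6.965725
  V(0,0) = exp(-r*dt) * [p*1.846987 + (1-p)*6.965725] = 4.571559; exercise = 1.810000; V(0,0) = max -> 4.571559


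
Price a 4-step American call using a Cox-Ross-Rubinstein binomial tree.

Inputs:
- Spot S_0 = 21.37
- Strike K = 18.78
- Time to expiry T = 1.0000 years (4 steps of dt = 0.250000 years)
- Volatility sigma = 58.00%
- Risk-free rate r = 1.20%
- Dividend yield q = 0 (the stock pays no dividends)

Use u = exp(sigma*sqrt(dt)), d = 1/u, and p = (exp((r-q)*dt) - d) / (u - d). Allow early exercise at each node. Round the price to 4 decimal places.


dt = T/N = 0.250000
u = exp(sigma*sqrt(dt)) = 1.336427; d = 1/u = 0.748264
p = (exp((r-q)*dt) - d) / (u - d) = 0.433112
Discount per step: exp(-r*dt) = 0.997004
Stock lattice S(k, i) with i counting down-moves:
  k=0: S(0,0) = 21.3700
  k=1: S(1,0) = 28.5595; S(1,1) = 15.9904
  k=2: S(2,0) = 38.1676; S(2,1) = 21.3700; S(2,2) = 11.9650
  k=3: S(3,0) = 51.0083; S(3,1) = 28.5595; S(3,2) = 15.9904; S(3,3) = 8.9530
  k=4: S(4,0) = 68.1689; S(4,1) = 38.1676; S(4,2) = 21.3700; S(4,3) = 11.9650; S(4,4) = 6.6992
Terminal payoffs V(N, i) = max(S_T - K, 0):
  V(4,0) = 49.388874; V(4,1) = 19.387641; V(4,2) = 2.590000; V(4,3) = 0.000000; V(4,4) = 0.000000
Backward induction: V(k, i) = exp(-r*dt) * [p * V(k+1, i) + (1-p) * V(k+1, i+1)]; then take max(V_cont, immediate exercise) for American.
  V(3,0) = exp(-r*dt) * [p*49.388874 + (1-p)*19.387641] = 32.284541; exercise = 32.228285; V(3,0) = max -> 32.284541
  V(3,1) = exp(-r*dt) * [p*19.387641 + (1-p)*2.590000] = 9.835711; exercise = 9.779455; V(3,1) = max -> 9.835711
  V(3,2) = exp(-r*dt) * [p*2.590000 + (1-p)*0.000000] = 1.118400; exercise = 0.000000; V(3,2) = max -> 1.118400
  V(3,3) = exp(-r*dt) * [p*0.000000 + (1-p)*0.000000] = 0.000000; exercise = 0.000000; V(3,3) = max -> 0.000000
  V(2,0) = exp(-r*dt) * [p*32.284541 + (1-p)*9.835711] = 19.499984; exercise = 19.387641; V(2,0) = max -> 19.499984
  V(2,1) = exp(-r*dt) * [p*9.835711 + (1-p)*1.118400] = 4.879313; exercise = 2.590000; V(2,1) = max -> 4.879313
  V(2,2) = exp(-r*dt) * [p*1.118400 + (1-p)*0.000000] = 0.482942; exercise = 0.000000; V(2,2) = max -> 0.482942
  V(1,0) = exp(-r*dt) * [p*19.499984 + (1-p)*4.879313] = 11.178119; exercise = 9.779455; V(1,0) = max -> 11.178119
  V(1,1) = exp(-r*dt) * [p*4.879313 + (1-p)*0.482942] = 2.379913; exercise = 0.000000; V(1,1) = max -> 2.379913
  V(0,0) = exp(-r*dt) * [p*11.178119 + (1-p)*2.379913] = 6.171979; exercise = 2.590000; V(0,0) = max -> 6.171979

Answer: Price = V(0,0) = 6.1720


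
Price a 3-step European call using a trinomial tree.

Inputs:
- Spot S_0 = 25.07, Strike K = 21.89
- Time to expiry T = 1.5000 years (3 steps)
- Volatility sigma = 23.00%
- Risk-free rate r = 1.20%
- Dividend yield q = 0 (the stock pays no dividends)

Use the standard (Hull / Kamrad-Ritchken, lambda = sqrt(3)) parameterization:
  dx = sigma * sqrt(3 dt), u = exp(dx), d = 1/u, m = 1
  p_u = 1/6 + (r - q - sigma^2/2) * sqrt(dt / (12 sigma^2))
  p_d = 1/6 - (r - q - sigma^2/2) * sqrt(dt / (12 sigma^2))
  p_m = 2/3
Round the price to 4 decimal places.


dt = T/N = 0.500000; dx = sigma*sqrt(3*dt) = 0.281691
u = exp(dx) = 1.325370; d = 1/u = 0.754507
p_u = 0.153842, p_m = 0.666667, p_d = 0.179491
Discount per step: exp(-r*dt) = 0.994018
Stock lattice S(k, j) with j the centered position index:
  k=0: S(0,+0) = 25.0700
  k=1: S(1,-1) = 18.9155; S(1,+0) = 25.0700; S(1,+1) = 33.2270
  k=2: S(2,-2) = 14.2719; S(2,-1) = 18.9155; S(2,+0) = 25.0700; S(2,+1) = 33.2270; S(2,+2) = 44.0381
  k=3: S(3,-3) = 10.7682; S(3,-2) = 14.2719; S(3,-1) = 18.9155; S(3,+0) = 25.0700; S(3,+1) = 33.2270; S(3,+2) = 44.0381; S(3,+3) = 58.3667
Terminal payoffs V(N, j) = max(S_T - K, 0):
  V(3,-3) = 0.000000; V(3,-2) = 0.000000; V(3,-1) = 0.000000; V(3,+0) = 3.180000; V(3,+1) = 11.337014; V(3,+2) = 22.148073; V(3,+3) = 36.476721
Backward induction: V(k, j) = exp(-r*dt) * [p_u * V(k+1, j+1) + p_m * V(k+1, j) + p_d * V(k+1, j-1)]
  V(2,-2) = exp(-r*dt) * [p_u*0.000000 + p_m*0.000000 + p_d*0.000000] = 0.000000
  V(2,-1) = exp(-r*dt) * [p_u*3.180000 + p_m*0.000000 + p_d*0.000000] = 0.486292
  V(2,+0) = exp(-r*dt) * [p_u*11.337014 + p_m*3.180000 + p_d*0.000000] = 3.840998
  V(2,+1) = exp(-r*dt) * [p_u*22.148073 + p_m*11.337014 + p_d*3.180000] = 11.467093
  V(2,+2) = exp(-r*dt) * [p_u*36.476721 + p_m*22.148073 + p_d*11.337014] = 22.277869
  V(1,-1) = exp(-r*dt) * [p_u*3.840998 + p_m*0.486292 + p_d*0.000000] = 0.909629
  V(1,+0) = exp(-r*dt) * [p_u*11.467093 + p_m*3.840998 + p_d*0.486292] = 4.385681
  V(1,+1) = exp(-r*dt) * [p_u*22.277869 + p_m*11.467093 + p_d*3.840998] = 11.691075
  V(0,+0) = exp(-r*dt) * [p_u*11.691075 + p_m*4.385681 + p_d*0.909629] = 4.856414

Answer: Price = V(0,0) = 4.8564


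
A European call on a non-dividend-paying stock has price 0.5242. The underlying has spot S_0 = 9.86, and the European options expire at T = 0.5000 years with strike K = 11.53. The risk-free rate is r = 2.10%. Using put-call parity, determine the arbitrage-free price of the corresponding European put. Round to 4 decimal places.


Put-call parity: C - P = S_0 * exp(-qT) - K * exp(-rT).
S_0 * exp(-qT) = 9.8600 * 1.00000000 = 9.86000000
K * exp(-rT) = 11.5300 * 0.98955493 = 11.40956837
P = C - S*exp(-qT) + K*exp(-rT)
P = 0.5242 - 9.86000000 + 11.40956837 = 2.0738

Answer: Put price = 2.0738


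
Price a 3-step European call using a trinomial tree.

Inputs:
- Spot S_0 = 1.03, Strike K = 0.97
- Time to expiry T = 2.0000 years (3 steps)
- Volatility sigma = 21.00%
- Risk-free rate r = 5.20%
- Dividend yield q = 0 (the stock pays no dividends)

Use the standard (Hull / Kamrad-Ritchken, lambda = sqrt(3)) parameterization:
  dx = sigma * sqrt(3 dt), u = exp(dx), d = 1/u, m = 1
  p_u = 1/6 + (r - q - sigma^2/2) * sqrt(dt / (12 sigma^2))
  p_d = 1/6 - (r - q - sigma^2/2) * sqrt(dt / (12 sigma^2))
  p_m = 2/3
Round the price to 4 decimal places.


dt = T/N = 0.666667; dx = sigma*sqrt(3*dt) = 0.296985
u = exp(dx) = 1.345795; d = 1/u = 0.743055
p_u = 0.200282, p_m = 0.666667, p_d = 0.133051
Discount per step: exp(-r*dt) = 0.965927
Stock lattice S(k, j) with j the centered position index:
  k=0: S(0,+0) = 1.0300
  k=1: S(1,-1) = 0.7653; S(1,+0) = 1.0300; S(1,+1) = 1.3862
  k=2: S(2,-2) = 0.5687; S(2,-1) = 0.7653; S(2,+0) = 1.0300; S(2,+1) = 1.3862; S(2,+2) = 1.8655
  k=3: S(3,-3) = 0.4226; S(3,-2) = 0.5687; S(3,-1) = 0.7653; S(3,+0) = 1.0300; S(3,+1) = 1.3862; S(3,+2) = 1.8655; S(3,+3) = 2.5106
Terminal payoffs V(N, j) = max(S_T - K, 0):
  V(3,-3) = 0.000000; V(3,-2) = 0.000000; V(3,-1) = 0.000000; V(3,+0) = 0.060000; V(3,+1) = 0.416169; V(3,+2) = 0.895499; V(3,+3) = 1.540579
Backward induction: V(k, j) = exp(-r*dt) * [p_u * V(k+1, j+1) + p_m * V(k+1, j) + p_d * V(k+1, j-1)]
  V(2,-2) = exp(-r*dt) * [p_u*0.000000 + p_m*0.000000 + p_d*0.000000] = 0.000000
  V(2,-1) = exp(-r*dt) * [p_u*0.060000 + p_m*0.000000 + p_d*0.000000] = 0.011607
  V(2,+0) = exp(-r*dt) * [p_u*0.416169 + p_m*0.060000 + p_d*0.000000] = 0.119148
  V(2,+1) = exp(-r*dt) * [p_u*0.895499 + p_m*0.416169 + p_d*0.060000] = 0.448945
  V(2,+2) = exp(-r*dt) * [p_u*1.540579 + p_m*0.895499 + p_d*0.416169] = 0.928180
  V(1,-1) = exp(-r*dt) * [p_u*0.119148 + p_m*0.011607 + p_d*0.000000] = 0.030525
  V(1,+0) = exp(-r*dt) * [p_u*0.448945 + p_m*0.119148 + p_d*0.011607] = 0.165070
  V(1,+1) = exp(-r*dt) * [p_u*0.928180 + p_m*0.448945 + p_d*0.119148] = 0.483976
  V(0,+0) = exp(-r*dt) * [p_u*0.483976 + p_m*0.165070 + p_d*0.030525] = 0.203849

Answer: Price = V(0,0) = 0.2038
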